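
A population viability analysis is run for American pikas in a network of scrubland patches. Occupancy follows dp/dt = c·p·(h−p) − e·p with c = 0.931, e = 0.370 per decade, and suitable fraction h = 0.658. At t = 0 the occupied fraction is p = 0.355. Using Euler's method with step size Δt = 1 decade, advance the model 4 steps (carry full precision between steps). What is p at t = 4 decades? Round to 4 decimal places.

0.2836

Update rule: p ← p + [c·p·(h−p) − e·p]·Δt with Δt = 1.
t = 1: p = 0.35500 + (-0.03121) = 0.32379
t = 2: p = 0.32379 + (-0.01906) = 0.30474
t = 3: p = 0.30474 + (-0.01253) = 0.29221
t = 4: p = 0.29221 + (-0.00860) = 0.28360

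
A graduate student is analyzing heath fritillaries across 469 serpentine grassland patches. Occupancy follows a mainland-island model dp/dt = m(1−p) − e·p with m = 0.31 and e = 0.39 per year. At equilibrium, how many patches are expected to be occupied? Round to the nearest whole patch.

p* = m/(m+e) = 0.31/0.7000 = 0.4429.
Expected occupied patches = N × p* = 469 × 0.4429 = 207.70 ≈ 208.

208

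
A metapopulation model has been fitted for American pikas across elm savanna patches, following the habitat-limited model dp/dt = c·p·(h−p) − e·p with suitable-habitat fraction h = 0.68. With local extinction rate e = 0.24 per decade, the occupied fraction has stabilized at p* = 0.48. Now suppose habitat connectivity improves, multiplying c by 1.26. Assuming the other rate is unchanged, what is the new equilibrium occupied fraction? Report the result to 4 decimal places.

Balance c(h−p*) = e gives c = e/(0.68 − 0.48000) = 0.24/0.20000 = 1.20000.
New p* = 0.68 − e/c = 0.68 − 0.24000/1.51200 = 0.52127.

0.5213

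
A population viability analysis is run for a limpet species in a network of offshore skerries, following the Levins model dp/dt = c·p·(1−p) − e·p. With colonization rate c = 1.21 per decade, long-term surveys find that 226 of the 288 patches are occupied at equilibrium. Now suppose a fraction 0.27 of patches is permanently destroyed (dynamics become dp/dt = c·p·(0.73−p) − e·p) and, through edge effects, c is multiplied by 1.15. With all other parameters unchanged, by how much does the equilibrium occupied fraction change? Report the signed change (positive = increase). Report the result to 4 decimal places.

Observed p* = 226/288 = 0.78472.
Balance c(1−p*) = e gives e = 1.21×(1 − 0.78472) = 0.26049.
New p* = 0.73 − e/c = 0.73 − 0.26049/1.39150 = 0.54280.
Δp* = 0.54280 − 0.78472 = -0.24192.

-0.2419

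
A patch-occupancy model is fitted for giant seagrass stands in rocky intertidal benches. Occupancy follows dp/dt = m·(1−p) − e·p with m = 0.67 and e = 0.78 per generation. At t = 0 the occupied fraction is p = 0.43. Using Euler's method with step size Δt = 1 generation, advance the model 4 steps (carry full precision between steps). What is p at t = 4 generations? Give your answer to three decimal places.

Update rule: p ← p + [m·(1−p) − e·p]·Δt with Δt = 1.
p: 0.43000 → 0.47650  (Δp = +0.04650)
p: 0.47650 → 0.45557  (Δp = -0.02093)
p: 0.45557 → 0.46499  (Δp = +0.00942)
p: 0.46499 → 0.46075  (Δp = -0.00424)

0.461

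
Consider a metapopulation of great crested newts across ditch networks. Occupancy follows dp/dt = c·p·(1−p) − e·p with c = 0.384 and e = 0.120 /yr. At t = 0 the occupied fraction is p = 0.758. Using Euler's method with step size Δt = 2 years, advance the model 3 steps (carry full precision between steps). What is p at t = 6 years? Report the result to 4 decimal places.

Update rule: p ← p + [c·p·(1−p) − e·p]·Δt with Δt = 2.
t = 2: p = 0.75800 + (-0.04104) = 0.71696
t = 4: p = 0.71696 + (-0.01622) = 0.70074
t = 6: p = 0.70074 + (-0.00712) = 0.69361

0.6936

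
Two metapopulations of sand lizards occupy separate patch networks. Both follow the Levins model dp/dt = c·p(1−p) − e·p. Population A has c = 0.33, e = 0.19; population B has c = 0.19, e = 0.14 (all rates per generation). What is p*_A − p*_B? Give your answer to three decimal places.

0.161

A: p*_A = 1 − 0.19/0.33 = 0.4242.
B: p*_B = 1 − 0.14/0.19 = 0.2632.
p*_A − p*_B = 0.4242 − 0.2632 = 0.1611.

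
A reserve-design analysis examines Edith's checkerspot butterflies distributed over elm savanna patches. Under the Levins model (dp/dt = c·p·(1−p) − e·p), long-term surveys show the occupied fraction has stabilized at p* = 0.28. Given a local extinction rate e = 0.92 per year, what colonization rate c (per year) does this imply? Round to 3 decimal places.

At equilibrium c(1−p*) = e, so c = e/(1−p*).
c = 0.92/(1 − 0.28) = 0.92/0.7200 = 1.2778.

1.278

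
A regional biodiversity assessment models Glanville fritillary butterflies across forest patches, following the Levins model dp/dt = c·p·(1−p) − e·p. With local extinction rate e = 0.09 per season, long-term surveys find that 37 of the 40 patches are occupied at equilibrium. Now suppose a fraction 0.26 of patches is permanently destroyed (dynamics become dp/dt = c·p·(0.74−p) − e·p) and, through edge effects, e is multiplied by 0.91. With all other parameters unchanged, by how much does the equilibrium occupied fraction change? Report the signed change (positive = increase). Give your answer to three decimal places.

Observed p* = 37/40 = 0.92500.
Balance c(1−p*) = e gives c = e/(1 − 0.92500) = 0.09/0.07500 = 1.20000.
New p* = 0.74 − e/c = 0.74 − 0.08190/1.20000 = 0.67175.
Δp* = 0.67175 − 0.92500 = -0.25325.

-0.253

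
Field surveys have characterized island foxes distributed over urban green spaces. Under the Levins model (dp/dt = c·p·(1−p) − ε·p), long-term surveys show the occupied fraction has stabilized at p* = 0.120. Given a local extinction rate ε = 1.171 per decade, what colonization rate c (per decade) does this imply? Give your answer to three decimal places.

1.331

At equilibrium c(1−p*) = ε, so c = ε/(1−p*).
c = 1.171/(1 − 0.120) = 1.171/0.8800 = 1.3307.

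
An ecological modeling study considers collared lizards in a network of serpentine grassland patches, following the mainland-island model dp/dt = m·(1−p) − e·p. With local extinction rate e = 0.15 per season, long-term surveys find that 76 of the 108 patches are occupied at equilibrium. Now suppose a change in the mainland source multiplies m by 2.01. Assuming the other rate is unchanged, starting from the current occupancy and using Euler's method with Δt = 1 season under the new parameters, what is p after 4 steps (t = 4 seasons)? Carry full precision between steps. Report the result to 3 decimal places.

Observed p* = 76/108 = 0.70370.
Balance m(1−p*) = e·p* gives m = e·p*/(1−p*) = 0.15×0.70370/0.29630 = 0.35625.
Starting from p₀ = 0.70370; update p ← p + (dp/dt)·Δt with the new parameters.
  1  |  dp/dt·Δt = +0.106611  |  p_1 = 0.810315
  2  |  dp/dt·Δt = +0.014279  |  p_2 = 0.824594
  3  |  dp/dt·Δt = +0.001913  |  p_3 = 0.826507
  4  |  dp/dt·Δt = +0.000256  |  p_4 = 0.826763

0.827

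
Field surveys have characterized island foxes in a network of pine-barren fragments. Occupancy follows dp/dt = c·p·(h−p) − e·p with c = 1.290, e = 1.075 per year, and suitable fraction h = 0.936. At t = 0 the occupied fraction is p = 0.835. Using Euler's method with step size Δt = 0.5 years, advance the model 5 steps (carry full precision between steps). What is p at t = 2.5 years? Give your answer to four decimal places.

0.2303

Update rule: p ← p + [c·p·(h−p) − e·p]·Δt with Δt = 0.5.
step 1: Δp = -0.39442, p = 0.44058
step 2: Δp = -0.09603, p = 0.34456
step 3: Δp = -0.05376, p = 0.29080
step 4: Δp = -0.03529, p = 0.25551
step 5: Δp = -0.02519, p = 0.23032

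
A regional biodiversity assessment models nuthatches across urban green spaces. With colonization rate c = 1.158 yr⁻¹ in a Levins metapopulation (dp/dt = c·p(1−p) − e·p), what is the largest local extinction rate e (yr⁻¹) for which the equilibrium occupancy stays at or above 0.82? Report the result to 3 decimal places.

0.208

1 − e/c ≥ 0.82 ⇒ e ≤ c(1 − 0.82) = 1.158 × 0.1800.
e_max = 0.2084.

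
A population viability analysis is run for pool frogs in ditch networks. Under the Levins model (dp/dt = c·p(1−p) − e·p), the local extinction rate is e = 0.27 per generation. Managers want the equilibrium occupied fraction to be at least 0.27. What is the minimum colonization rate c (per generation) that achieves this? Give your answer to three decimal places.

0.370

p* = 1 − e/c ≥ 0.27 requires e/c ≤ 0.7300, i.e. c ≥ e/0.7300.
c_min = 0.27/0.7300 = 0.3699.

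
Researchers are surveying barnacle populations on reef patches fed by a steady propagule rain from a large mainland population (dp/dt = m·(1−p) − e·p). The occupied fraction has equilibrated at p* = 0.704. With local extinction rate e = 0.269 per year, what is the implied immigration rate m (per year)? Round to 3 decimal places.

At equilibrium m(1−p*) = e·p*, so m = e·p*/(1−p*).
m = 0.269 × 0.704 / 0.2960 = 0.1894/0.2960 = 0.6398.

0.640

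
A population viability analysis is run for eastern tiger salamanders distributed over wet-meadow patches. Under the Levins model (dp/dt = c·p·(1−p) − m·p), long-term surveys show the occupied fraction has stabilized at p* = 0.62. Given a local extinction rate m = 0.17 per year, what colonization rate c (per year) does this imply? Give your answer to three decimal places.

At equilibrium c(1−p*) = m, so c = m/(1−p*).
c = 0.17/(1 − 0.62) = 0.17/0.3800 = 0.4474.

0.447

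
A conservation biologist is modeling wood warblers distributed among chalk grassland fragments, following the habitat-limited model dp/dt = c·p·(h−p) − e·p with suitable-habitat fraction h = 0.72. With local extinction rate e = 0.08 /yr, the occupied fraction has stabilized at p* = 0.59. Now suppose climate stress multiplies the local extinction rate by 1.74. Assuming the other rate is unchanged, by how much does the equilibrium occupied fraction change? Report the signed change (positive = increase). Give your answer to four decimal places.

Balance c(h−p*) = e gives c = e/(0.72 − 0.59000) = 0.08/0.13000 = 0.61538.
New p* = 0.72 − e/c = 0.72 − 0.13920/0.61538 = 0.49380.
Δp* = 0.49380 − 0.59000 = -0.09620.

-0.0962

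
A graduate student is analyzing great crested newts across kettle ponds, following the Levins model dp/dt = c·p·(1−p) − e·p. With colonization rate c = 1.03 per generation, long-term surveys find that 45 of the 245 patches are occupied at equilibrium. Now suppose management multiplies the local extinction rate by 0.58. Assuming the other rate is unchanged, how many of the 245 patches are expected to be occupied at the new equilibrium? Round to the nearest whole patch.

129

Observed p* = 45/245 = 0.18367.
Balance c(1−p*) = e gives e = 1.03×(1 − 0.18367) = 0.84082.
New p* = 1 − e/c = 1 − 0.48768/1.03000 = 0.52652.
Expected occupied = 245 × 0.52652 = 129.00 ≈ 129.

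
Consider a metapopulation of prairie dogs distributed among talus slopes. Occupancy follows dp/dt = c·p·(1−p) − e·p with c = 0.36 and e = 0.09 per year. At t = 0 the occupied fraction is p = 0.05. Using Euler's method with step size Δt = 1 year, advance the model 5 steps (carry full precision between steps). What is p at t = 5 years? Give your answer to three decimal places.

0.147

Update rule: p ← p + [c·p·(1−p) − e·p]·Δt with Δt = 1.
step 1: Δp = +0.01260, p = 0.06260
step 2: Δp = +0.01549, p = 0.07809
step 3: Δp = +0.01889, p = 0.09698
step 4: Δp = +0.02280, p = 0.11978
step 5: Δp = +0.02718, p = 0.14695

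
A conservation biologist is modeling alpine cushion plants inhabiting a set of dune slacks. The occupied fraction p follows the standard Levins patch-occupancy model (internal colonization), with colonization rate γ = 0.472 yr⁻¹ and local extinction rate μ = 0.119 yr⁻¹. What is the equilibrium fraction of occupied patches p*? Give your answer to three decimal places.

0.748

Setting dp/dt = 0 and dividing through by p* gives γ·(1−p*) = μ.
So p* = 1 − μ/γ = 1 − 0.119/0.472 = 1 − 0.2521 = 0.7479.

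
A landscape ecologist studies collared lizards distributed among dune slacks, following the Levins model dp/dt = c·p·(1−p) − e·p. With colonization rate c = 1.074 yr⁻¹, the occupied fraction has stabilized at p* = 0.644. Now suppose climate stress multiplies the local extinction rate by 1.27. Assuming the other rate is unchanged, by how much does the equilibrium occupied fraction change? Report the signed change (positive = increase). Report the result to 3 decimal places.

-0.096

Balance c(1−p*) = e gives e = 1.074×(1 − 0.64400) = 0.38234.
New p* = 1 − e/c = 1 − 0.48557/1.07400 = 0.54789.
Δp* = 0.54789 − 0.64400 = -0.09611.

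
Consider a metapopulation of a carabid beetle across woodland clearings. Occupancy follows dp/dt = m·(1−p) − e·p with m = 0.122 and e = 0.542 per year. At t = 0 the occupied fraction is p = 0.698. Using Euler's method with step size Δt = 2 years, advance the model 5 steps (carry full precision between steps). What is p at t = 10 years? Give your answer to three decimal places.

Update rule: p ← p + [m·(1−p) − e·p]·Δt with Δt = 2.
t = 2: p = 0.69800 + (-0.68294) = 0.01506
t = 4: p = 0.01506 + (+0.22401) = 0.23906
t = 6: p = 0.23906 + (-0.07347) = 0.16559
t = 8: p = 0.16559 + (+0.02410) = 0.18969
t = 10: p = 0.18969 + (-0.00790) = 0.18178

0.182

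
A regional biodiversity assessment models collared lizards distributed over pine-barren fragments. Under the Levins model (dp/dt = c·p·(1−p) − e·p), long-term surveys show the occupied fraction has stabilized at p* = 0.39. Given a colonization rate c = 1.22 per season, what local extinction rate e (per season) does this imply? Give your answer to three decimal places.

0.744

At equilibrium c(1−p*) = e.
e = 1.22 × (1 − 0.39) = 1.22 × 0.6100 = 0.7442.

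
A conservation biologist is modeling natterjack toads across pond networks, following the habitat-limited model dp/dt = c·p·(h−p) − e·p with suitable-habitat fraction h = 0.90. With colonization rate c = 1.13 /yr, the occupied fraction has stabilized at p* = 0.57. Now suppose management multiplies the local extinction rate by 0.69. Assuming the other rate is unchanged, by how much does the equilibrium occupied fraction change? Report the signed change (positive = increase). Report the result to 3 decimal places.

Balance c(h−p*) = e gives e = 1.13×(0.9 − 0.57000) = 0.37290.
New p* = 0.9 − e/c = 0.9 − 0.25730/1.13000 = 0.67230.
Δp* = 0.67230 − 0.57000 = +0.10230.

0.102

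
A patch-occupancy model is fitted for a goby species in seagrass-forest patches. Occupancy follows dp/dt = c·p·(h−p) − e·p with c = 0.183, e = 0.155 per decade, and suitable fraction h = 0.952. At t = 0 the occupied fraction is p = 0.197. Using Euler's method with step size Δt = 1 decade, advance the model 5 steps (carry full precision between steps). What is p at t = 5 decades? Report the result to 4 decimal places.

0.1820

Update rule: p ← p + [c·p·(h−p) − e·p]·Δt with Δt = 1.
p: 0.19700 → 0.19368  (Δp = -0.00332)
p: 0.19368 → 0.19054  (Δp = -0.00314)
p: 0.19054 → 0.18756  (Δp = -0.00298)
p: 0.18756 → 0.18472  (Δp = -0.00283)
p: 0.18472 → 0.18203  (Δp = -0.00269)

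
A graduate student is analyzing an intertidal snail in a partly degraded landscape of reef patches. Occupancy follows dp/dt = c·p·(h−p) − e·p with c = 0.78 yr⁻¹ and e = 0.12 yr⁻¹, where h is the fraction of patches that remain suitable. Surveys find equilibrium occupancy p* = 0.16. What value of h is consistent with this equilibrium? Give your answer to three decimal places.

0.314

At equilibrium c(h−p*) = e, so h = p* + e/c.
h = 0.16 + 0.12/0.78 = 0.16 + 0.1538 = 0.3138.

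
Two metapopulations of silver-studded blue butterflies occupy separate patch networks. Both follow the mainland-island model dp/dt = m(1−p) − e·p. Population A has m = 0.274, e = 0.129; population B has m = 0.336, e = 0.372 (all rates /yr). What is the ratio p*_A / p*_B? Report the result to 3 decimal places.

1.433

A: p*_A = m/(m+e) = 0.274/0.4030 = 0.6799.
B: p*_B = 0.336/0.7080 = 0.4746.
p*_A / p*_B = 0.6799/0.4746 = 1.4326.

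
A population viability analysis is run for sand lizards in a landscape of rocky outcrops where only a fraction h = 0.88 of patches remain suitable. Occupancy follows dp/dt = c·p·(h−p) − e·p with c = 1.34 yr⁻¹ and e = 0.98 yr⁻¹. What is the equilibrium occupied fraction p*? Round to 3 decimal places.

0.149

Setting dp/dt = 0 and dividing by p* gives c·(h−p*) = e.
So p* = h − e/c = 0.88 − 0.98/1.34 = 0.88 − 0.7313 = 0.1487.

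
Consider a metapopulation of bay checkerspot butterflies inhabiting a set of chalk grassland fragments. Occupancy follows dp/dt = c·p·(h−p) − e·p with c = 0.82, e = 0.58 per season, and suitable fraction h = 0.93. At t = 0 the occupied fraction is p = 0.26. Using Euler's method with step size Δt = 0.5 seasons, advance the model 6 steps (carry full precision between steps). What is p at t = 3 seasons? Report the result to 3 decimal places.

0.242

Update rule: p ← p + [c·p·(h−p) − e·p]·Δt with Δt = 0.5.
t = 0.5: p = 0.26000 + (-0.00398) = 0.25602
t = 1: p = 0.25602 + (-0.00350) = 0.25252
t = 1.5: p = 0.25252 + (-0.00309) = 0.24943
t = 2: p = 0.24943 + (-0.00274) = 0.24670
t = 2.5: p = 0.24670 + (-0.00243) = 0.24427
t = 3: p = 0.24427 + (-0.00216) = 0.24211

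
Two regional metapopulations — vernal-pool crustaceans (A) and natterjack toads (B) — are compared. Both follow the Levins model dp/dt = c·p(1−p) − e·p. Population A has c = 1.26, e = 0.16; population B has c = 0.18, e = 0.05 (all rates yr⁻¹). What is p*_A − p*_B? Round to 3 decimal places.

A: p*_A = 1 − 0.16/1.26 = 0.8730.
B: p*_B = 1 − 0.05/0.18 = 0.7222.
p*_A − p*_B = 0.8730 − 0.7222 = 0.1508.

0.151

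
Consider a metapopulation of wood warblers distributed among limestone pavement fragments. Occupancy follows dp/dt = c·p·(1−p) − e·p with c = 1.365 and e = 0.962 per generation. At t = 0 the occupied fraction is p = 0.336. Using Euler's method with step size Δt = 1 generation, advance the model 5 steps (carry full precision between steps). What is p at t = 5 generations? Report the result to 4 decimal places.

0.2978

Update rule: p ← p + [c·p·(1−p) − e·p]·Δt with Δt = 1.
p: 0.33600 → 0.31730  (Δp = -0.01870)
p: 0.31730 → 0.30775  (Δp = -0.00956)
p: 0.30775 → 0.30249  (Δp = -0.00525)
p: 0.30249 → 0.29950  (Δp = -0.00300)
p: 0.29950 → 0.29776  (Δp = -0.00174)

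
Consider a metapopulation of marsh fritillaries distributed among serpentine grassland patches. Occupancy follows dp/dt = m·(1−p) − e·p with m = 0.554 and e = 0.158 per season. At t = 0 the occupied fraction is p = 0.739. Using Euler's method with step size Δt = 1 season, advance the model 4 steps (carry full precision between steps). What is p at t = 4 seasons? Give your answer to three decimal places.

0.778

Update rule: p ← p + [m·(1−p) − e·p]·Δt with Δt = 1.
p: 0.73900 → 0.76683  (Δp = +0.02783)
p: 0.76683 → 0.77485  (Δp = +0.00802)
p: 0.77485 → 0.77716  (Δp = +0.00231)
p: 0.77716 → 0.77782  (Δp = +0.00066)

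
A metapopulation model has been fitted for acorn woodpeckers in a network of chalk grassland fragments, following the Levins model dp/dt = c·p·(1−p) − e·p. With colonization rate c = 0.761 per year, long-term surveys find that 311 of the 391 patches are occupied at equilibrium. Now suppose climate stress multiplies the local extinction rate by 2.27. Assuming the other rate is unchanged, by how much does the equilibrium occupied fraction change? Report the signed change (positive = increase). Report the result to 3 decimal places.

-0.260

Observed p* = 311/391 = 0.79540.
Balance c(1−p*) = e gives e = 0.761×(1 − 0.79540) = 0.15570.
New p* = 1 − e/c = 1 − 0.35344/0.76100 = 0.53556.
Δp* = 0.53556 − 0.79540 = -0.25984.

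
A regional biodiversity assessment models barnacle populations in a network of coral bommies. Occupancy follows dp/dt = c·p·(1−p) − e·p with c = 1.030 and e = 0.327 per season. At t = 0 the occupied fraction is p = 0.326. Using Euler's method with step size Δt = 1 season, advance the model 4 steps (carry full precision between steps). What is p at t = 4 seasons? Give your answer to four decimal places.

0.6631

Update rule: p ← p + [c·p·(1−p) − e·p]·Δt with Δt = 1.
step 1: Δp = +0.11971, p = 0.44571
step 2: Δp = +0.10872, p = 0.55443
step 3: Δp = +0.07315, p = 0.62758
step 4: Δp = +0.03552, p = 0.66310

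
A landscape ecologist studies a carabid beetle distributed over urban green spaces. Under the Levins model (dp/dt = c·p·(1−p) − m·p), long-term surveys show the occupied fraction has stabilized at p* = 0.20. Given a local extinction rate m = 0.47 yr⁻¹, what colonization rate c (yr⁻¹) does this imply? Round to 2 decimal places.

At equilibrium c(1−p*) = m, so c = m/(1−p*).
c = 0.47/(1 − 0.20) = 0.47/0.8000 = 0.5875.

0.59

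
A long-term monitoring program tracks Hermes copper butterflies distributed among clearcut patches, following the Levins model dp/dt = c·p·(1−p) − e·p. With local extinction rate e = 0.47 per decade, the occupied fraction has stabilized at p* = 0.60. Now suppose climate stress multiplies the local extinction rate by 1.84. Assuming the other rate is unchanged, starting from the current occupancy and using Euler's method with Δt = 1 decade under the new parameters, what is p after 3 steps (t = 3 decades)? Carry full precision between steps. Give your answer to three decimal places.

Balance c(1−p*) = e gives c = e/(1 − 0.60000) = 0.47/0.40000 = 1.17500.
Starting from p₀ = 0.60000; update p ← p + (dp/dt)·Δt with the new parameters.
t = 1: p = 0.60000 + (-0.23688) = 0.36312
t = 2: p = 0.36312 + (-0.04229) = 0.32083
t = 3: p = 0.32083 + (-0.02142) = 0.29941

0.299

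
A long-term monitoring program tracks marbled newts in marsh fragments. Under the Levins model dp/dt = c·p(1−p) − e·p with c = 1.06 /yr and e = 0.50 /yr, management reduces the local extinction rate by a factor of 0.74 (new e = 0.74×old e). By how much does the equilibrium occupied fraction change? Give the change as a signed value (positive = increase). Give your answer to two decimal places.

Before: p* = 1 − 0.50/1.06 = 0.5283.
After the change, c = 1.06, e = 0.37, so p* = 1 − 0.37/1.06 = 0.6509.
Δp* = 0.6509 − 0.5283 = +0.1226.

0.12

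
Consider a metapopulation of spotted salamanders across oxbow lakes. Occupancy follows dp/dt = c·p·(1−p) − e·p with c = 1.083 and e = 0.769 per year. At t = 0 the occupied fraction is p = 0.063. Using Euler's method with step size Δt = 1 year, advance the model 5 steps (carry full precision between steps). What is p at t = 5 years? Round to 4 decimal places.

Update rule: p ← p + [c·p·(1−p) − e·p]·Δt with Δt = 1.
p: 0.06300 → 0.07848  (Δp = +0.01548)
p: 0.07848 → 0.09646  (Δp = +0.01797)
p: 0.09646 → 0.11667  (Δp = +0.02021)
p: 0.11667 → 0.13856  (Δp = +0.02189)
p: 0.13856 → 0.16128  (Δp = +0.02272)

0.1613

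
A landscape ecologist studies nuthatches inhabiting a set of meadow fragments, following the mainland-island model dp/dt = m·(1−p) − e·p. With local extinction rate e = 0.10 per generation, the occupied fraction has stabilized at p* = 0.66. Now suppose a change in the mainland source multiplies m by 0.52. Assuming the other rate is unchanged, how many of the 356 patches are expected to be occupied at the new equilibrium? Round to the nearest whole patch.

Balance m(1−p*) = e·p* gives m = e·p*/(1−p*) = 0.10×0.66000/0.34000 = 0.19412.
New p* = m/(m+e) = 0.10094/(0.10094+0.10000) = 0.50234.
Expected occupied = 356 × 0.50234 = 178.83 ≈ 179.

179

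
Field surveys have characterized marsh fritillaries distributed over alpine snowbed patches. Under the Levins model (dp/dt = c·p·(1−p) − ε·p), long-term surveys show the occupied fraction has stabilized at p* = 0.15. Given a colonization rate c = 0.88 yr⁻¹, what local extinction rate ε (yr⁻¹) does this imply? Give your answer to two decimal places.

0.75

At equilibrium c(1−p*) = ε.
ε = 0.88 × (1 − 0.15) = 0.88 × 0.8500 = 0.7480.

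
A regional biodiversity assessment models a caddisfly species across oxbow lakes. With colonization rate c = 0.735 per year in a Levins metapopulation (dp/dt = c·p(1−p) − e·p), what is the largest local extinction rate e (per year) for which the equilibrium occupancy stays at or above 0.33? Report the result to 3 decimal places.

0.492

1 − e/c ≥ 0.33 ⇒ e ≤ c(1 − 0.33) = 0.735 × 0.6700.
e_max = 0.4924.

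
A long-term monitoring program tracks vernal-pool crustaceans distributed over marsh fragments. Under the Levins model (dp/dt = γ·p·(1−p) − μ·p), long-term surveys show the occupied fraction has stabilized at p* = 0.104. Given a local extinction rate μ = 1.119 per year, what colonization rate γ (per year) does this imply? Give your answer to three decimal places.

At equilibrium γ(1−p*) = μ, so γ = μ/(1−p*).
γ = 1.119/(1 − 0.104) = 1.119/0.8960 = 1.2489.

1.249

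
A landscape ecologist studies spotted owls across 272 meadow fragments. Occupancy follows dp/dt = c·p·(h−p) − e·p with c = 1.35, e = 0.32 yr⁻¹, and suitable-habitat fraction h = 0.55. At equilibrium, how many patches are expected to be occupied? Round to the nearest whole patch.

85

p* = h − e/c = 0.55 − 0.2370 = 0.3130.
Expected occupied patches = N × p* = 272 × 0.3130 = 85.13 ≈ 85.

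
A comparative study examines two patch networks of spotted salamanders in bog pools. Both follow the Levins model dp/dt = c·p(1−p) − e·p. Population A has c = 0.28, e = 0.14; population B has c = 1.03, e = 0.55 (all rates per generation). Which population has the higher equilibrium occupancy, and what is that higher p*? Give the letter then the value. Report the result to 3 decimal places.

A, 0.500

A: p*_A = 1 − 0.14/0.28 = 0.5000.
B: p*_B = 1 − 0.55/1.03 = 0.4660.
A is higher at 0.5000.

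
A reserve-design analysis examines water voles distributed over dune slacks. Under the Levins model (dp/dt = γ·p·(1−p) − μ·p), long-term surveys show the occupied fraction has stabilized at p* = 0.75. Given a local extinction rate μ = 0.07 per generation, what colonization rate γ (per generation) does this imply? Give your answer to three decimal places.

At equilibrium γ(1−p*) = μ, so γ = μ/(1−p*).
γ = 0.07/(1 − 0.75) = 0.07/0.2500 = 0.2800.

0.280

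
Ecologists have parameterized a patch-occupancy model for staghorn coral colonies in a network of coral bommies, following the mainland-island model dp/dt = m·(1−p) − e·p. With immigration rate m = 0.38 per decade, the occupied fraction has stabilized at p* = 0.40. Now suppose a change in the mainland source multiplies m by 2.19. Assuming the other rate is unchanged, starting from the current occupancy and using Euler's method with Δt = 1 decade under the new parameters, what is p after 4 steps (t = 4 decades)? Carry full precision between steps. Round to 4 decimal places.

0.5884

Balance m(1−p*) = e·p* gives e = m(1−p*)/p* = 0.38×0.60000/0.40000 = 0.57000.
Starting from p₀ = 0.40000; update p ← p + (dp/dt)·Δt with the new parameters.
  1  |  dp/dt·Δt = +0.271320  |  p_1 = 0.671320
  2  |  dp/dt·Δt = -0.109125  |  p_2 = 0.562195
  3  |  dp/dt·Δt = +0.043890  |  p_3 = 0.606085
  4  |  dp/dt·Δt = -0.017653  |  p_4 = 0.588433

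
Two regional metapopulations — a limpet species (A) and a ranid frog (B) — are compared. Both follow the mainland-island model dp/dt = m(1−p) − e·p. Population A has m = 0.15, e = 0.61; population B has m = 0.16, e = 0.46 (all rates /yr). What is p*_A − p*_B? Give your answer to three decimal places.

A: p*_A = m/(m+e) = 0.15/0.7600 = 0.1974.
B: p*_B = 0.16/0.6200 = 0.2581.
p*_A − p*_B = 0.1974 − 0.2581 = -0.0607.

-0.061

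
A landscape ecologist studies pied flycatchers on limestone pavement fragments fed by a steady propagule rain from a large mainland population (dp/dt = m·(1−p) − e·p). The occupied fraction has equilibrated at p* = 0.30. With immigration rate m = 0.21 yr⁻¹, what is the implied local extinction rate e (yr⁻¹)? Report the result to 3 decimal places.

At equilibrium m(1−p*) = e·p*, so e = m(1−p*)/p*.
e = 0.21 × 0.7000 / 0.30 = 0.4900.

0.490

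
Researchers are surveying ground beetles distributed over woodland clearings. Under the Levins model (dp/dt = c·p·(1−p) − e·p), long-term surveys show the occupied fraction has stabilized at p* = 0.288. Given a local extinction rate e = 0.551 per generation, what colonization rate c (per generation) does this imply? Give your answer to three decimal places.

At equilibrium c(1−p*) = e, so c = e/(1−p*).
c = 0.551/(1 − 0.288) = 0.551/0.7120 = 0.7739.

0.774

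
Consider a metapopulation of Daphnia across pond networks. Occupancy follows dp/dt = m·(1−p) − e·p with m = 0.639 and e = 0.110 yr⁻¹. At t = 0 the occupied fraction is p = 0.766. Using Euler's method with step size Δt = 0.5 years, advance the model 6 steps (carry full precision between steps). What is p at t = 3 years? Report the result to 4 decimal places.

0.8479

Update rule: p ← p + [m·(1−p) − e·p]·Δt with Δt = 0.5.
t = 0.5: p = 0.76600 + (+0.03263) = 0.79863
t = 1: p = 0.79863 + (+0.02041) = 0.81904
t = 1.5: p = 0.81904 + (+0.01277) = 0.83181
t = 2: p = 0.83181 + (+0.00799) = 0.83980
t = 2.5: p = 0.83980 + (+0.00500) = 0.84479
t = 3: p = 0.84479 + (+0.00312) = 0.84792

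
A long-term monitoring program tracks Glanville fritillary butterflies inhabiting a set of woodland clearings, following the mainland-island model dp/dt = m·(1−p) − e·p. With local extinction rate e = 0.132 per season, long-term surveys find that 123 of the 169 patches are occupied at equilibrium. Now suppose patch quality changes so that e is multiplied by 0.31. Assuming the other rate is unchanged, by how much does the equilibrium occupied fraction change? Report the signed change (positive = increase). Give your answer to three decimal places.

0.168

Observed p* = 123/169 = 0.72781.
Balance m(1−p*) = e·p* gives m = e·p*/(1−p*) = 0.132×0.72781/0.27219 = 0.35296.
New p* = m/(m+e) = 0.35296/(0.35296+0.04092) = 0.89611.
Δp* = 0.89611 − 0.72781 = +0.16830.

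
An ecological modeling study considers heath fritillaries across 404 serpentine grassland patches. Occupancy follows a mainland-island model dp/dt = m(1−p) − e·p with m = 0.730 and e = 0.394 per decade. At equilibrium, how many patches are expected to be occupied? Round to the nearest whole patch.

p* = m/(m+e) = 0.730/1.1240 = 0.6495.
Expected occupied patches = N × p* = 404 × 0.6495 = 262.38 ≈ 262.

262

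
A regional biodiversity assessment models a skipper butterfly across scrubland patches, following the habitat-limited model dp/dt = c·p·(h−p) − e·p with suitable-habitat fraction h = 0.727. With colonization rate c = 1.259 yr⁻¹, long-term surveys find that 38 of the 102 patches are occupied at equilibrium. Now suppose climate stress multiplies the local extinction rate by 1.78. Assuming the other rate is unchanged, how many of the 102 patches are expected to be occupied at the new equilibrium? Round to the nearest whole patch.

Observed p* = 38/102 = 0.37255.
Balance c(h−p*) = e gives e = 1.259×(0.727 − 0.37255) = 0.44625.
New p* = 0.727 − e/c = 0.727 − 0.79432/1.25900 = 0.09609.
Expected occupied = 102 × 0.09609 = 9.80 ≈ 10.

10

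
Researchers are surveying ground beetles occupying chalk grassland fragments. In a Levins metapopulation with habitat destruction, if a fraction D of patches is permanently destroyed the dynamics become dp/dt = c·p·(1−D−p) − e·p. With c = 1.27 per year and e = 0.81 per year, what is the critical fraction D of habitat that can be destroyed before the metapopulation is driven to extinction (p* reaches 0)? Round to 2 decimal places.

The nontrivial equilibrium is p* = (1−D) − e/c; extinction occurs when this hits zero.
So D_crit = 1 − e/c = 1 − 0.81/1.27 = 1 − 0.6378 = 0.3622.
Note this equals the original equilibrium occupancy — the Levins extinction-debt result.

0.36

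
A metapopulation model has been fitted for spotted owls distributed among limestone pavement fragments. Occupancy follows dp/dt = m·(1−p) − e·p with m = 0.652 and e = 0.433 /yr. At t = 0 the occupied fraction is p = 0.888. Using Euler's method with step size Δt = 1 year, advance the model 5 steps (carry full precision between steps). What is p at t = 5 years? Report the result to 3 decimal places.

Update rule: p ← p + [m·(1−p) − e·p]·Δt with Δt = 1.
p: 0.88800 → 0.57652  (Δp = -0.31148)
p: 0.57652 → 0.60300  (Δp = +0.02648)
p: 0.60300 → 0.60075  (Δp = -0.00225)
p: 0.60075 → 0.60094  (Δp = +0.00019)
p: 0.60094 → 0.60092  (Δp = -0.00002)

0.601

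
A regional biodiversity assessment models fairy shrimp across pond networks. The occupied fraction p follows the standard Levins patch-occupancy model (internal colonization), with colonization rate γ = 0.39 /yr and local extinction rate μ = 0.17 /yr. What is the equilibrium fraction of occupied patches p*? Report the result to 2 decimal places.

0.56

At equilibrium, colonization balances extinction: γ·p*·(1−p*) = μ·p*.
So p* = 1 − μ/γ = 1 − 0.17/0.39 = 1 − 0.4359 = 0.5641.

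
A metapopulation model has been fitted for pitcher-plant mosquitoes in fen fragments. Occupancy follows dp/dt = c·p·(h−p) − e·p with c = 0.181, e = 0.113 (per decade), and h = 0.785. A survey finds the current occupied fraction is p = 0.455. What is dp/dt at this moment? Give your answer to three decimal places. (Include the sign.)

Colonization term: c·p·(h−p) = 0.181×0.455×0.3300 = 0.02718.
Extinction term: e·p = 0.05142.
dp/dt = 0.02718 − 0.05142 = -0.02424.

-0.024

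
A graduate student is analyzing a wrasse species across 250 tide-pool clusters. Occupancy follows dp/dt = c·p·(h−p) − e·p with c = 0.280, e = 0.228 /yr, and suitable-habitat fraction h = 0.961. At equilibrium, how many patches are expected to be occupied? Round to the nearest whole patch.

37

p* = h − e/c = 0.961 − 0.8143 = 0.1467.
Expected occupied patches = N × p* = 250 × 0.1467 = 36.68 ≈ 37.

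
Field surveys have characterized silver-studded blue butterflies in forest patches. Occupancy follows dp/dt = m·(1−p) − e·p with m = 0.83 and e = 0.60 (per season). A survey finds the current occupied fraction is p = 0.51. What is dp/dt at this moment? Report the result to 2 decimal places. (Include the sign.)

Colonization term: m·(1−p) = 0.83×0.4900 = 0.40670.
Extinction term: e·p = 0.30600.
dp/dt = 0.40670 − 0.30600 = 0.10070.

0.10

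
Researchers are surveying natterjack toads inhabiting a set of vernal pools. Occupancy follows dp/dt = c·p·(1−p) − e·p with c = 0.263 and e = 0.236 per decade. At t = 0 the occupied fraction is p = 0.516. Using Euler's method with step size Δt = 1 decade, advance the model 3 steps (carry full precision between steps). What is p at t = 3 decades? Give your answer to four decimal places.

Update rule: p ← p + [c·p·(1−p) − e·p]·Δt with Δt = 1.
step 1: Δp = -0.05609, p = 0.45991
step 2: Δp = -0.04321, p = 0.41670
step 3: Δp = -0.03442, p = 0.38228

0.3823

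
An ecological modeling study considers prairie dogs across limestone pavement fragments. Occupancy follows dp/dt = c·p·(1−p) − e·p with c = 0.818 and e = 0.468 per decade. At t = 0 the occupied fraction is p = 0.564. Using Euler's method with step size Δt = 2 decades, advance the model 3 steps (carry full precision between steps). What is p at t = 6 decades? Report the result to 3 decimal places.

0.429

Update rule: p ← p + [c·p·(1−p) − e·p]·Δt with Δt = 2.
t = 2: p = 0.56400 + (-0.12561) = 0.43839
t = 4: p = 0.43839 + (-0.00755) = 0.43085
t = 6: p = 0.43085 + (-0.00210) = 0.42875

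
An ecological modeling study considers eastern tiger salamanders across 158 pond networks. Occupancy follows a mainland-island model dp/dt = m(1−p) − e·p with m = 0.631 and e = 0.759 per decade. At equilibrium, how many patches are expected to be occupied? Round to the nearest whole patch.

p* = m/(m+e) = 0.631/1.3900 = 0.4540.
Expected occupied patches = N × p* = 158 × 0.4540 = 71.73 ≈ 72.

72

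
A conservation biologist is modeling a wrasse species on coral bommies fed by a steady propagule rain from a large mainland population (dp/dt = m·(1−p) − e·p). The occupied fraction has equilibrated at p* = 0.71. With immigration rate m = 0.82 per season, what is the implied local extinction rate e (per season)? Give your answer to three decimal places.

0.335

At equilibrium m(1−p*) = e·p*, so e = m(1−p*)/p*.
e = 0.82 × 0.2900 / 0.71 = 0.3349.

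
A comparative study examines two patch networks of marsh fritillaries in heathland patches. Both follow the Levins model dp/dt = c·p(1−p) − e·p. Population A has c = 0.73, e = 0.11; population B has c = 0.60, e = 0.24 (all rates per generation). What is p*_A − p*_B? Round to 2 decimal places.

0.25

A: p*_A = 1 − 0.11/0.73 = 0.8493.
B: p*_B = 1 − 0.24/0.60 = 0.6000.
p*_A − p*_B = 0.8493 − 0.6000 = 0.2493.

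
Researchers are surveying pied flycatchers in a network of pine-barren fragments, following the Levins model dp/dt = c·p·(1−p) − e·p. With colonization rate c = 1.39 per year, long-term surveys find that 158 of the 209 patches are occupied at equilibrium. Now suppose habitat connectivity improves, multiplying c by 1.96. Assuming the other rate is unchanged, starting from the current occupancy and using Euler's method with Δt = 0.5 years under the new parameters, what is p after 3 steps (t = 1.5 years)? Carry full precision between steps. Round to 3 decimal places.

Observed p* = 158/209 = 0.75598.
Balance c(1−p*) = e gives e = 1.39×(1 − 0.75598) = 0.33919.
Starting from p₀ = 0.75598; update p ← p + (dp/dt)·Δt with the new parameters.
  1  |  dp/dt·Δt = +0.123081  |  p_1 = 0.879062
  2  |  dp/dt·Δt = -0.004265  |  p_2 = 0.874797
  3  |  dp/dt·Δt = +0.000838  |  p_3 = 0.875635

0.876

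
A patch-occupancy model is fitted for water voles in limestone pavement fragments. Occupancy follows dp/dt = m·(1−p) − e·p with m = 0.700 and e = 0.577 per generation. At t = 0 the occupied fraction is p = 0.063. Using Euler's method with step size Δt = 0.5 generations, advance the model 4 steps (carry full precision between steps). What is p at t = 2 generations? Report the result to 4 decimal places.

Update rule: p ← p + [m·(1−p) − e·p]·Δt with Δt = 0.5.
t = 0.5: p = 0.06300 + (+0.30977) = 0.37277
t = 1: p = 0.37277 + (+0.11198) = 0.48476
t = 1.5: p = 0.48476 + (+0.04048) = 0.52524
t = 2: p = 0.52524 + (+0.01463) = 0.53987

0.5399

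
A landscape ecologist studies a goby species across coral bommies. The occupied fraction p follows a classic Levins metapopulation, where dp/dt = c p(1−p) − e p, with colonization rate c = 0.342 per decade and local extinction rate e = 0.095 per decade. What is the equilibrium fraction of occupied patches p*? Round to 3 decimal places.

0.722

At equilibrium, colonization balances extinction: c·p*·(1−p*) = e·p*.
So p* = 1 − e/c = 1 − 0.095/0.342 = 1 − 0.2778 = 0.7222.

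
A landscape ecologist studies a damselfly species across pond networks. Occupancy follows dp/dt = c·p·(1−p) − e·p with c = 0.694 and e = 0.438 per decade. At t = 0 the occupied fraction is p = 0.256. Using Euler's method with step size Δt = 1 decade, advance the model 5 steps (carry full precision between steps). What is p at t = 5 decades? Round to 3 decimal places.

0.332

Update rule: p ← p + [c·p·(1−p) − e·p]·Δt with Δt = 1.
step 1: Δp = +0.02005, p = 0.27605
step 2: Δp = +0.01778, p = 0.29384
step 3: Δp = +0.01530, p = 0.30914
step 4: Δp = +0.01282, p = 0.32196
step 5: Δp = +0.01048, p = 0.33244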